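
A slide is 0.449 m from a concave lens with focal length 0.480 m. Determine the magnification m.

For a concave lens, f = -0.480 m.
1/d_i = 1/f − 1/d_o = 1/(-0.4800) − 1/(0.449) = -4.311, so d_i = -0.2320 m.
m = −d_i/d_o = −(-0.2320)/(0.449) = +0.517.
The image is virtual, upright and reduced, on the same side as the object.

m = +0.517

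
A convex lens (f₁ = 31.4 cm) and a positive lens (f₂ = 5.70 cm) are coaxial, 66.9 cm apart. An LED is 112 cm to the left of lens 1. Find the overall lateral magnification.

m = +0.126

Lens 1: 1/d_i1 = 1/(31.4) − 1/(112) = 0.02292, so d_i1 = 43.63 cm; m₁ = −d_i1/d_o1 = -0.3896.
d_o2 = 66.9 − (43.63) = 23.27 cm.
Lens 2: 1/d_i2 = 1/(5.70) − 1/(23.27) = 0.1325, so d_i2 = 7.549 cm; m₂ = −d_i2/d_o2 = -0.3244.
m = m₁·m₂ = (-0.3896)(-0.3244) = +0.126.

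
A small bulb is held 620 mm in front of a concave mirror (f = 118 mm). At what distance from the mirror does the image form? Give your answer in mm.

146 mm

Mirror equation: 1/v = 1/f − 1/u = 1/(118.0) − 1/(620) = 0.008475 − 0.001613 = 0.006862, so v = 146 mm.
The image is real, inverted and reduced, in front of the mirror.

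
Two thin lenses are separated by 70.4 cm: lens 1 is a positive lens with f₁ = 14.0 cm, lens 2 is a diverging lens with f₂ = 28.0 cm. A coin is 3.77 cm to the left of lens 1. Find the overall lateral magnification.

Lens 1: 1/d_i1 = 1/(14.0) − 1/(3.77) = -0.1938, so d_i1 = -5.159 cm; m₁ = −d_i1/d_o1 = +1.368.
d_o2 = 70.4 − (-5.159) = 75.56 cm.
f₂ = −28.0 cm (diverging).
Lens 2: 1/d_i2 = 1/(-28.0) − 1/(75.56) = -0.04895, so d_i2 = -20.43 cm; m₂ = −d_i2/d_o2 = +0.2704.
m = m₁·m₂ = (+1.368)(+0.2704) = +0.370.

m = +0.370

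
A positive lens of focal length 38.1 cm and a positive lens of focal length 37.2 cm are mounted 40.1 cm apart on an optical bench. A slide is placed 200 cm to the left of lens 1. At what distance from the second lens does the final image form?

5.87 cm

Lens 1: 1/d_i1 = 1/f₁ − 1/d_o1 = 1/(38.1) − 1/(200) = 0.02125, so d_i1 = 47.07 cm.
The intermediate image is 47.07 cm to the right of lens 1, which lies 6.970 cm to the right of lens 2 — a virtual object — so d_o2 = −6.970 cm.
Lens 2: 1/d_i2 = 1/f₂ − 1/d_o2 = 1/(37.2) − 1/(-6.970) = 0.1704, so d_i2 = 5.87 cm.
The final image is real, 5.87 cm to the right of lens 2 (overall magnification ≈ -0.20).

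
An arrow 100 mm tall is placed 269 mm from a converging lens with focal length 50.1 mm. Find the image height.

1/d_i = 1/f − 1/d_o = 1/(50.10) − 1/(269) = 0.01624, so d_i = 61.57 mm.
m = −d_i/d_o = -0.2289.
|h_i| = |m|·h_o = 0.2289 × 100 = 22.9 mm. The image is real, inverted and reduced, on the far side of the lens.

22.9 mm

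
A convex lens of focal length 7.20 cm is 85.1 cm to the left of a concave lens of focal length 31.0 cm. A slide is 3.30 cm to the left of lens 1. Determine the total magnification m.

m = +0.468

Lens 1: 1/d_i1 = 1/(7.20) − 1/(3.30) = -0.1641, so d_i1 = -6.092 cm; m₁ = −d_i1/d_o1 = +1.846.
d_o2 = 85.1 − (-6.092) = 91.19 cm.
f₂ = −31.0 cm (diverging).
Lens 2: 1/d_i2 = 1/(-31.0) − 1/(91.19) = -0.04322, so d_i2 = -23.14 cm; m₂ = −d_i2/d_o2 = +0.2537.
m = m₁·m₂ = (+1.846)(+0.2537) = +0.468.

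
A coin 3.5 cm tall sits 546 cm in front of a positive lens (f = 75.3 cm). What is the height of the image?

0.560 cm

1/d_i = 1/f − 1/d_o = 1/(75.30) − 1/(546) = 0.01145, so d_i = 87.35 cm.
m = −d_i/d_o = -0.1600.
|h_i| = |m|·h_o = 0.1600 × 3.5 = 0.560 cm. The image is real, inverted and reduced, on the far side of the lens.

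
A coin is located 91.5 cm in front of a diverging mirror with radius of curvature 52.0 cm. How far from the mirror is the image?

20.2 cm

f = R/2 = 52.0/2 = 26.00 cm; for a diverging mirror, f = -26.00 cm.
Mirror equation: 1/q = 1/f − 1/p = 1/(-26.00) − 1/(91.5) = -0.03846 − 0.01093 = -0.04939, so q = -20.2 cm.
The image is virtual, upright and reduced, behind the mirror.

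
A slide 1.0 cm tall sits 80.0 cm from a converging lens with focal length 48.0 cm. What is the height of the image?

1.50 cm

1/d_i = 1/f − 1/d_o = 1/(48.00) − 1/(80.0) = 0.008333, so d_i = 120.0 cm.
m = −d_i/d_o = -1.500.
|h_i| = |m|·h_o = 1.500 × 1.0 = 1.50 cm. The image is real, inverted and enlarged, on the far side of the lens.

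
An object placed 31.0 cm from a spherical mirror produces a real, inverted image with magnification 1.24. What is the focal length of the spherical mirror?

m = −d_i/d_o ⇒ d_i = −m·d_o = −(-1.24)·(31.0) = 38.44 cm.
1/f = 1/d_o + 1/d_i = 1/(31.0) + 1/(38.44) = 0.05827, so f = 17.2 cm.
Since f is positive, the spherical mirror is concave.

f = 17.2 cm (concave)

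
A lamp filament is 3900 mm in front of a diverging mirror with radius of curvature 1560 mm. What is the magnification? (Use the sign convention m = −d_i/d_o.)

f = R/2 = 1560/2 = 780.0 mm; for a diverging mirror, f = -780.0 mm.
1/d_i = 1/f − 1/d_o = 1/(-780.0) − 1/(3900) = -0.001538, so d_i = -650.0 mm.
m = −d_i/d_o = −(-650.0)/(3900) = +0.167.
The image is virtual, upright and reduced, behind the mirror.

m = +0.167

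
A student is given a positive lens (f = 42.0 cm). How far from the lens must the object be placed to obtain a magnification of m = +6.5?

35.5 cm

m = −d_i/d_o ⇒ d_i = −m·d_o.
1/f = 1/d_o + 1/d_i = 1/d_o − 1/(m·d_o) = (1 − 1/m)/d_o, so d_o = f(1 − 1/m) = (42.00)(1 − 1/(+6.5)) = 35.5 cm.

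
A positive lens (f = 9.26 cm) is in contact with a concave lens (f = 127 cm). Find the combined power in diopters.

P₁ = 1/f₁ = 1/(0.0926 m) = +10.80 D; P₂ = 1/f₂ = 1/(-1.27 m) = -0.7874 D.
For thin lenses in contact, P = P₁ + P₂ = (+10.80) + (-0.7874) = +10.0 D.

P = +10.0 D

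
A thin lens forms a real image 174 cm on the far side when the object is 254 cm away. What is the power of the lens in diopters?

d_i = +174 cm.
1/f = 1/d_o + 1/d_i = 1/(254) + 1/(174) = 0.009684 cm⁻¹.
f = 103.3 cm = 1.033 m, so P = 1/f = +0.968 D.

P = +0.968 D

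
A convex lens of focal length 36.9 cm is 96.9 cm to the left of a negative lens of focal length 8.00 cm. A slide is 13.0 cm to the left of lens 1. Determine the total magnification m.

Lens 1: 1/d_i1 = 1/(36.9) − 1/(13.0) = -0.04982, so d_i1 = -20.07 cm; m₁ = −d_i1/d_o1 = +1.544.
d_o2 = 96.9 − (-20.07) = 117.0 cm.
f₂ = −8.00 cm (diverging).
Lens 2: 1/d_i2 = 1/(-8.00) − 1/(117.0) = -0.1335, so d_i2 = -7.488 cm; m₂ = −d_i2/d_o2 = +0.06400.
m = m₁·m₂ = (+1.544)(+0.06400) = +0.0988.

m = +0.0988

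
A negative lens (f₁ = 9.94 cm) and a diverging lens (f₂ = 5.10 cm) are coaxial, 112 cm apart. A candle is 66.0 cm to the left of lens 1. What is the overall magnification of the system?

f₁ = −9.94 cm (diverging).
Lens 1: 1/d_i1 = 1/(-9.94) − 1/(66.0) = -0.1158, so d_i1 = -8.639 cm; m₁ = −d_i1/d_o1 = +0.1309.
d_o2 = 112 − (-8.639) = 120.6 cm.
f₂ = −5.10 cm (diverging).
Lens 2: 1/d_i2 = 1/(-5.10) − 1/(120.6) = -0.2044, so d_i2 = -4.893 cm; m₂ = −d_i2/d_o2 = +0.04057.
m = m₁·m₂ = (+0.1309)(+0.04057) = +0.00531.

m = +0.00531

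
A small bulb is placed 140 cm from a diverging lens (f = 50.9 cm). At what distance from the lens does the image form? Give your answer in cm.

For a diverging lens, f = -50.9 cm.
Lens equation: 1/d_i = 1/f − 1/d_o = 1/(-50.90) − 1/(140) = -0.01965 − 0.007143 = -0.02679, so d_i = -37.3 cm.
The image is virtual, upright and reduced, on the same side as the object.

37.3 cm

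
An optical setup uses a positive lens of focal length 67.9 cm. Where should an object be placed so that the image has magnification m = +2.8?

43.6 cm

m = −d_i/d_o ⇒ d_i = −m·d_o.
1/f = 1/d_o + 1/d_i = 1/d_o − 1/(m·d_o) = (1 − 1/m)/d_o, so d_o = f(1 − 1/m) = (67.90)(1 − 1/(+2.8)) = 43.6 cm.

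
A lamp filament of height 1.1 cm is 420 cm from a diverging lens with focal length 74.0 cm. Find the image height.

For a diverging lens, f = -74.0 cm.
1/d_i = 1/f − 1/d_o = 1/(-74.00) − 1/(420) = -0.01589, so d_i = -62.91 cm.
m = −d_i/d_o = +0.1498.
|h_i| = |m|·h_o = 0.1498 × 1.1 = 0.165 cm. The image is virtual, upright and reduced, on the same side as the object.

0.165 cm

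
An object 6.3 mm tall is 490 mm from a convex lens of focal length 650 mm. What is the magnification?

1/d_i = 1/f − 1/d_o = 1/(650.0) − 1/(490) = -0.0005024, so d_i = -1991 mm.
m = −d_i/d_o = −(-1991)/(490) = +4.06.
The image is virtual, upright and enlarged, on the same side as the object.

m = +4.06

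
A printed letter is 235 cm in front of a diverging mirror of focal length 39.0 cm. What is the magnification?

For a diverging mirror, f = -39.0 cm.
1/d_i = 1/f − 1/d_o = 1/(-39.00) − 1/(235) = -0.02990, so d_i = -33.45 cm.
m = −d_i/d_o = −(-33.45)/(235) = +0.142.
The image is virtual, upright and reduced, behind the mirror.

m = +0.142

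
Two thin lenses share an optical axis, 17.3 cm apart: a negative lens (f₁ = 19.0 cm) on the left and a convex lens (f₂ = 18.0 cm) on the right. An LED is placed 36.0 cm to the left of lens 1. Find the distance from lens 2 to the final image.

Lens 1 is diverging, so f₁ = −19.0 cm.
Lens 1: 1/d_i1 = 1/f₁ − 1/d_o1 = 1/(-19.0) − 1/(36.0) = -0.08041, so d_i1 = -12.44 cm.
The intermediate image is 12.44 cm to the left of lens 1 (virtual), which is 17.3 − (-12.44) = 29.74 cm to the left of lens 2, so d_o2 = +29.74 cm.
Lens 2: 1/d_i2 = 1/f₂ − 1/d_o2 = 1/(18.0) − 1/(29.74) = 0.02193, so d_i2 = 45.6 cm.
The final image is real, 45.6 cm to the right of lens 2 (overall magnification ≈ -0.53).

45.6 cm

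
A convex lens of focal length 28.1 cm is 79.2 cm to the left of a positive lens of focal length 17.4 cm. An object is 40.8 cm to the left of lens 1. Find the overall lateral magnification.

Lens 1: 1/d_i1 = 1/(28.1) − 1/(40.8) = 0.01108, so d_i1 = 90.27 cm; m₁ = −d_i1/d_o1 = -2.212.
d_o2 = 79.2 − (90.27) = -11.07 cm (virtual object).
Lens 2: 1/d_i2 = 1/(17.4) − 1/(-11.07) = 0.1478, so d_i2 = 6.766 cm; m₂ = −d_i2/d_o2 = +0.6112.
m = m₁·m₂ = (-2.212)(+0.6112) = -1.35.

m = -1.35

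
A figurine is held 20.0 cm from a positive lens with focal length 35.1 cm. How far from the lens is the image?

46.5 cm

Thin-lens equation: 1/d_i = 1/f − 1/d_o = 1/(35.10) − 1/(20.0) = 0.02849 − 0.05000 = -0.02151, so d_i = -46.5 cm.
The image is virtual, upright and enlarged, on the same side as the object.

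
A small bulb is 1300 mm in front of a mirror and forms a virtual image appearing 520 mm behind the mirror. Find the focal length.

Virtual image ⇒ d_i = −520 mm.
1/f = 1/d_o + 1/d_i = 1/(1300) + 1/(-520) = -0.001154, so f = -867 mm.
Since f is negative, the mirror is convex.

f = -867 mm (convex)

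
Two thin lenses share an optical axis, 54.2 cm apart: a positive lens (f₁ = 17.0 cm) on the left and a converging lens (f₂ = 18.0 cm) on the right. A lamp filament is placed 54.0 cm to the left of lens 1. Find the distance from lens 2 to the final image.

46.4 cm

Lens 1: 1/d_i1 = 1/f₁ − 1/d_o1 = 1/(17.0) − 1/(54.0) = 0.04031, so d_i1 = 24.81 cm.
The intermediate image is 24.81 cm to the right of lens 1, which is 54.2 − (24.81) = 29.39 cm to the left of lens 2, so d_o2 = +29.39 cm.
Lens 2: 1/d_i2 = 1/f₂ − 1/d_o2 = 1/(18.0) − 1/(29.39) = 0.02153, so d_i2 = 46.4 cm.
The final image is real, 46.4 cm to the right of lens 2 (overall magnification ≈ 0.73).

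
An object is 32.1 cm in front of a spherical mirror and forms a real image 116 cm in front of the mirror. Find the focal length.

f = 25.1 cm (concave)

Real image ⇒ d_i = +116 cm.
1/f = 1/d_o + 1/d_i = 1/(32.1) + 1/(116) = 0.03977, so f = 25.1 cm.
Since f is positive, the spherical mirror is concave.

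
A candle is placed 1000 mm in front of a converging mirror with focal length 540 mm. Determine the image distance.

1170 mm

Mirror equation: 1/q = 1/f − 1/p = 1/(540.0) − 1/(1000) = 0.001852 − 0.001000 = 0.0008519, so q = 1170 mm.
The image is real, inverted and enlarged, in front of the mirror.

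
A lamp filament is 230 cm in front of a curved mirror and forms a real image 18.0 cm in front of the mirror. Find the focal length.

Real image ⇒ d_i = +18.0 cm.
1/f = 1/d_o + 1/d_i = 1/(230) + 1/(18.0) = 0.05990, so f = 16.7 cm.
Since f is positive, the curved mirror is concave.

f = 16.7 cm (concave)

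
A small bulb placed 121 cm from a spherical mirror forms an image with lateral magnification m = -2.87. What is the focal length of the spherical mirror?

f = 89.7 cm (concave)

m = −d_i/d_o ⇒ d_i = −m·d_o = −(-2.87)·(121) = 347.3 cm.
1/f = 1/d_o + 1/d_i = 1/(121) + 1/(347.3) = 0.01114, so f = 89.7 cm.
Since f is positive, the spherical mirror is concave.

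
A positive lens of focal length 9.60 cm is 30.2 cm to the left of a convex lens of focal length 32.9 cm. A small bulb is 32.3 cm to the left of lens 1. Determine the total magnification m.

m = -0.850

Lens 1: 1/d_i1 = 1/(9.60) − 1/(32.3) = 0.07321, so d_i1 = 13.66 cm; m₁ = −d_i1/d_o1 = -0.4229.
d_o2 = 30.2 − (13.66) = 16.54 cm.
Lens 2: 1/d_i2 = 1/(32.9) − 1/(16.54) = -0.03006, so d_i2 = -33.26 cm; m₂ = −d_i2/d_o2 = +2.011.
m = m₁·m₂ = (-0.4229)(+2.011) = -0.850.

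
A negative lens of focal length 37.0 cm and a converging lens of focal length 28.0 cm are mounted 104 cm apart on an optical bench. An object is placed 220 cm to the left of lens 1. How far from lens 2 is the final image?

35.3 cm

Lens 1 is diverging, so f₁ = −37.0 cm.
Lens 1: 1/d_i1 = 1/f₁ − 1/d_o1 = 1/(-37.0) − 1/(220) = -0.03157, so d_i1 = -31.67 cm.
The intermediate image is 31.67 cm to the left of lens 1 (virtual), which is 104 − (-31.67) = 135.7 cm to the left of lens 2, so d_o2 = +135.7 cm.
Lens 2: 1/d_i2 = 1/f₂ − 1/d_o2 = 1/(28.0) − 1/(135.7) = 0.02835, so d_i2 = 35.3 cm.
The final image is real, 35.3 cm to the right of lens 2 (overall magnification ≈ -0.037).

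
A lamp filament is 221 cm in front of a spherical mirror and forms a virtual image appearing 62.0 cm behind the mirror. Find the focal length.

Virtual image ⇒ d_i = −62.0 cm.
1/f = 1/d_o + 1/d_i = 1/(221) + 1/(-62.0) = -0.01160, so f = -86.2 cm.
Since f is negative, the spherical mirror is convex.

f = -86.2 cm (convex)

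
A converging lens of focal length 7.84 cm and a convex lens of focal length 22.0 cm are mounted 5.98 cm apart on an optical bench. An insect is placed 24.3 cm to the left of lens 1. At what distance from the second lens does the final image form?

Lens 1: 1/d_i1 = 1/f₁ − 1/d_o1 = 1/(7.84) − 1/(24.3) = 0.08640, so d_i1 = 11.57 cm.
The intermediate image is 11.57 cm to the right of lens 1, which lies 5.590 cm to the right of lens 2 — a virtual object — so d_o2 = −5.590 cm.
Lens 2: 1/d_i2 = 1/f₂ − 1/d_o2 = 1/(22.0) − 1/(-5.590) = 0.2243, so d_i2 = 4.46 cm.
The final image is real, 4.46 cm to the right of lens 2 (overall magnification ≈ -0.38).

4.46 cm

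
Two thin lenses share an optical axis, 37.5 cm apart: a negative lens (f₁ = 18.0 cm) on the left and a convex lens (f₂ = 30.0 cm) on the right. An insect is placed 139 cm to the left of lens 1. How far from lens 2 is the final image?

68.4 cm

Lens 1 is diverging, so f₁ = −18.0 cm.
Lens 1: 1/d_i1 = 1/f₁ − 1/d_o1 = 1/(-18.0) − 1/(139) = -0.06275, so d_i1 = -15.94 cm.
The intermediate image is 15.94 cm to the left of lens 1 (virtual), which is 37.5 − (-15.94) = 53.44 cm to the left of lens 2, so d_o2 = +53.44 cm.
Lens 2: 1/d_i2 = 1/f₂ − 1/d_o2 = 1/(30.0) − 1/(53.44) = 0.01462, so d_i2 = 68.4 cm.
The final image is real, 68.4 cm to the right of lens 2 (overall magnification ≈ -0.15).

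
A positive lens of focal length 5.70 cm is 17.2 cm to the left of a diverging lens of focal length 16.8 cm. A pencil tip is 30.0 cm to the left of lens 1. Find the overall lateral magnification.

Lens 1: 1/d_i1 = 1/(5.70) − 1/(30.0) = 0.1421, so d_i1 = 7.037 cm; m₁ = −d_i1/d_o1 = -0.2346.
d_o2 = 17.2 − (7.037) = 10.16 cm.
f₂ = −16.8 cm (diverging).
Lens 2: 1/d_i2 = 1/(-16.8) − 1/(10.16) = -0.1579, so d_i2 = -6.331 cm; m₂ = −d_i2/d_o2 = +0.6231.
m = m₁·m₂ = (-0.2346)(+0.6231) = -0.146.

m = -0.146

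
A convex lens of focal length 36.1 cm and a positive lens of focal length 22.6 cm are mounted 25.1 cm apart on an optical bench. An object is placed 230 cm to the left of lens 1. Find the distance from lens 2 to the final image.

Lens 1: 1/d_i1 = 1/f₁ − 1/d_o1 = 1/(36.1) − 1/(230) = 0.02335, so d_i1 = 42.82 cm.
The intermediate image is 42.82 cm to the right of lens 1, which lies 17.72 cm to the right of lens 2 — a virtual object — so d_o2 = −17.72 cm.
Lens 2: 1/d_i2 = 1/f₂ − 1/d_o2 = 1/(22.6) − 1/(-17.72) = 0.1007, so d_i2 = 9.93 cm.
The final image is real, 9.93 cm to the right of lens 2 (overall magnification ≈ -0.10).

9.93 cm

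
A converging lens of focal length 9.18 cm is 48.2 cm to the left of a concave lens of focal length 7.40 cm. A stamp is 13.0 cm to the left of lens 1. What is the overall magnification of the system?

Lens 1: 1/d_i1 = 1/(9.18) − 1/(13.0) = 0.03201, so d_i1 = 31.24 cm; m₁ = −d_i1/d_o1 = -2.403.
d_o2 = 48.2 − (31.24) = 16.96 cm.
f₂ = −7.40 cm (diverging).
Lens 2: 1/d_i2 = 1/(-7.40) − 1/(16.96) = -0.1941, so d_i2 = -5.152 cm; m₂ = −d_i2/d_o2 = +0.3038.
m = m₁·m₂ = (-2.403)(+0.3038) = -0.730.

m = -0.730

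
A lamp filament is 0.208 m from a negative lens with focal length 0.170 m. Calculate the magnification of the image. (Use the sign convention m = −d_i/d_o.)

For a negative lens, f = -0.170 m.
1/d_i = 1/f − 1/d_o = 1/(-0.1700) − 1/(0.208) = -10.69, so d_i = -0.09354 m.
m = −d_i/d_o = −(-0.09354)/(0.208) = +0.450.
The image is virtual, upright and reduced, on the same side as the object.

m = +0.450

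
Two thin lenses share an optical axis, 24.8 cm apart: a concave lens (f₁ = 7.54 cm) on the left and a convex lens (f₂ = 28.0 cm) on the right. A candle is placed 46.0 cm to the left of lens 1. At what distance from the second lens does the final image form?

267 cm

Lens 1 is diverging, so f₁ = −7.54 cm.
Lens 1: 1/d_i1 = 1/f₁ − 1/d_o1 = 1/(-7.54) − 1/(46.0) = -0.1544, so d_i1 = -6.478 cm.
The intermediate image is 6.478 cm to the left of lens 1 (virtual), which is 24.8 − (-6.478) = 31.28 cm to the left of lens 2, so d_o2 = +31.28 cm.
Lens 2: 1/d_i2 = 1/f₂ − 1/d_o2 = 1/(28.0) − 1/(31.28) = 0.003745, so d_i2 = 267 cm.
The final image is real, 267 cm to the right of lens 2 (overall magnification ≈ -1.2).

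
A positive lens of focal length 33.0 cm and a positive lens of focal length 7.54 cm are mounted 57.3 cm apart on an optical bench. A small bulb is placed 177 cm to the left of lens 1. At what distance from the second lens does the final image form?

13.7 cm

Lens 1: 1/d_i1 = 1/f₁ − 1/d_o1 = 1/(33.0) − 1/(177) = 0.02465, so d_i1 = 40.56 cm.
The intermediate image is 40.56 cm to the right of lens 1, which is 57.3 − (40.56) = 16.74 cm to the left of lens 2, so d_o2 = +16.74 cm.
Lens 2: 1/d_i2 = 1/f₂ − 1/d_o2 = 1/(7.54) − 1/(16.74) = 0.07289, so d_i2 = 13.7 cm.
The final image is real, 13.7 cm to the right of lens 2 (overall magnification ≈ 0.19).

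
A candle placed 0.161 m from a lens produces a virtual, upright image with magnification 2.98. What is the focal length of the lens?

m = −d_i/d_o ⇒ d_i = −m·d_o = −(+2.98)·(0.161) = -0.4798 m.
1/f = 1/d_o + 1/d_i = 1/(0.161) + 1/(-0.4798) = 4.127, so f = 0.242 m.
Since f is positive, the lens is converging.

f = 0.242 m (converging)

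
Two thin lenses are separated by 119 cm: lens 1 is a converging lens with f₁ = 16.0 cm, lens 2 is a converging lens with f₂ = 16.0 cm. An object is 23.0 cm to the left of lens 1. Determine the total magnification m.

m = +0.725

Lens 1: 1/d_i1 = 1/(16.0) − 1/(23.0) = 0.01902, so d_i1 = 52.57 cm; m₁ = −d_i1/d_o1 = -2.286.
d_o2 = 119 − (52.57) = 66.43 cm.
Lens 2: 1/d_i2 = 1/(16.0) − 1/(66.43) = 0.04745, so d_i2 = 21.08 cm; m₂ = −d_i2/d_o2 = -0.3173.
m = m₁·m₂ = (-2.286)(-0.3173) = +0.725.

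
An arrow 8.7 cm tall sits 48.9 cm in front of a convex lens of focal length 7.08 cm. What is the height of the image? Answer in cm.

1/d_i = 1/f − 1/d_o = 1/(7.080) − 1/(48.9) = 0.1208, so d_i = 8.279 cm.
m = −d_i/d_o = -0.1693.
|h_i| = |m|·h_o = 0.1693 × 8.7 = 1.47 cm. The image is real, inverted and reduced, on the far side of the lens.

1.47 cm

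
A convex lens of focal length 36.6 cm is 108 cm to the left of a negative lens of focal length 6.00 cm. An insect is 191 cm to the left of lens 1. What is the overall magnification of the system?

Lens 1: 1/d_i1 = 1/(36.6) − 1/(191) = 0.02209, so d_i1 = 45.28 cm; m₁ = −d_i1/d_o1 = -0.2371.
d_o2 = 108 − (45.28) = 62.72 cm.
f₂ = −6.00 cm (diverging).
Lens 2: 1/d_i2 = 1/(-6.00) − 1/(62.72) = -0.1826, so d_i2 = -5.476 cm; m₂ = −d_i2/d_o2 = +0.08731.
m = m₁·m₂ = (-0.2371)(+0.08731) = -0.0207.

m = -0.0207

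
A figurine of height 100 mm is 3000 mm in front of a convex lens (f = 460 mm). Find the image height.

1/d_i = 1/f − 1/d_o = 1/(460.0) − 1/(3000) = 0.001841, so d_i = 543.3 mm.
m = −d_i/d_o = -0.1811.
|h_i| = |m|·h_o = 0.1811 × 100 = 18.1 mm. The image is real, inverted and reduced, on the far side of the lens.

18.1 mm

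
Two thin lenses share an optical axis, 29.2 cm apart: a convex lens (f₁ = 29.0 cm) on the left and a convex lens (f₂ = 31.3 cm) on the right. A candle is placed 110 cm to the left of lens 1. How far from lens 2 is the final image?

7.68 cm

Lens 1: 1/d_i1 = 1/f₁ − 1/d_o1 = 1/(29.0) − 1/(110) = 0.02539, so d_i1 = 39.38 cm.
The intermediate image is 39.38 cm to the right of lens 1, which lies 10.18 cm to the right of lens 2 — a virtual object — so d_o2 = −10.18 cm.
Lens 2: 1/d_i2 = 1/f₂ − 1/d_o2 = 1/(31.3) − 1/(-10.18) = 0.1302, so d_i2 = 7.68 cm.
The final image is real, 7.68 cm to the right of lens 2 (overall magnification ≈ -0.27).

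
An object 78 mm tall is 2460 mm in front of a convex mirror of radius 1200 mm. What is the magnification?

m = +0.196

f = R/2 = 1200/2 = 600.0 mm; for a convex mirror, f = -600.0 mm.
1/d_i = 1/f − 1/d_o = 1/(-600.0) − 1/(2460) = -0.002073, so d_i = -482.4 mm.
m = −d_i/d_o = −(-482.4)/(2460) = +0.196.
The image is virtual, upright and reduced, behind the mirror.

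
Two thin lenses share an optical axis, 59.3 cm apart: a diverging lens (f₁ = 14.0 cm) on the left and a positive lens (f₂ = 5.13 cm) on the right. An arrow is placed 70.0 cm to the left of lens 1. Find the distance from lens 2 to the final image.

5.53 cm

Lens 1 is diverging, so f₁ = −14.0 cm.
Lens 1: 1/d_i1 = 1/f₁ − 1/d_o1 = 1/(-14.0) − 1/(70.0) = -0.08571, so d_i1 = -11.67 cm.
The intermediate image is 11.67 cm to the left of lens 1 (virtual), which is 59.3 − (-11.67) = 70.97 cm to the left of lens 2, so d_o2 = +70.97 cm.
Lens 2: 1/d_i2 = 1/f₂ − 1/d_o2 = 1/(5.13) − 1/(70.97) = 0.1808, so d_i2 = 5.53 cm.
The final image is real, 5.53 cm to the right of lens 2 (overall magnification ≈ -0.013).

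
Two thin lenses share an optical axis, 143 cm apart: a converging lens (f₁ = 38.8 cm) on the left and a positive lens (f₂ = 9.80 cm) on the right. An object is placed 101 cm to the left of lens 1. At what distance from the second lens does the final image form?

11.2 cm

Lens 1: 1/d_i1 = 1/f₁ − 1/d_o1 = 1/(38.8) − 1/(101) = 0.01587, so d_i1 = 63.00 cm.
The intermediate image is 63.00 cm to the right of lens 1, which is 143 − (63.00) = 80.00 cm to the left of lens 2, so d_o2 = +80.00 cm.
Lens 2: 1/d_i2 = 1/f₂ − 1/d_o2 = 1/(9.80) − 1/(80.00) = 0.08954, so d_i2 = 11.2 cm.
The final image is real, 11.2 cm to the right of lens 2 (overall magnification ≈ 0.087).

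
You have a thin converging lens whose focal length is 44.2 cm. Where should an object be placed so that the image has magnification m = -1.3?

78.2 cm

m = −d_i/d_o ⇒ d_i = −m·d_o.
1/f = 1/d_o + 1/d_i = 1/d_o − 1/(m·d_o) = (1 − 1/m)/d_o, so d_o = f(1 − 1/m) = (44.20)(1 − 1/(-1.3)) = 78.2 cm.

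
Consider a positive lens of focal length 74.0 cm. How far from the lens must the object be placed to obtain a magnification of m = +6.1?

m = −d_i/d_o ⇒ d_i = −m·d_o.
1/f = 1/d_o + 1/d_i = 1/d_o − 1/(m·d_o) = (1 − 1/m)/d_o, so d_o = f(1 − 1/m) = (74.00)(1 − 1/(+6.1)) = 61.9 cm.

61.9 cm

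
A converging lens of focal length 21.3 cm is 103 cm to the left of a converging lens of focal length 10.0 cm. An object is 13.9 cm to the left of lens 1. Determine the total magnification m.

Lens 1: 1/d_i1 = 1/(21.3) − 1/(13.9) = -0.02499, so d_i1 = -40.01 cm; m₁ = −d_i1/d_o1 = +2.878.
d_o2 = 103 − (-40.01) = 143.0 cm.
Lens 2: 1/d_i2 = 1/(10.0) − 1/(143.0) = 0.09301, so d_i2 = 10.75 cm; m₂ = −d_i2/d_o2 = -0.07519.
m = m₁·m₂ = (+2.878)(-0.07519) = -0.216.

m = -0.216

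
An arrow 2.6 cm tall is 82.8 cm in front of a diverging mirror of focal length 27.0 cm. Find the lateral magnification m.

m = +0.246

For a diverging mirror, f = -27.0 cm.
1/d_i = 1/f − 1/d_o = 1/(-27.00) − 1/(82.8) = -0.04911, so d_i = -20.36 cm.
m = −d_i/d_o = −(-20.36)/(82.8) = +0.246.
The image is virtual, upright and reduced, behind the mirror.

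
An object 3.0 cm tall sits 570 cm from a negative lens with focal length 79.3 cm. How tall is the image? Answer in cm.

For a negative lens, f = -79.3 cm.
1/d_i = 1/f − 1/d_o = 1/(-79.30) − 1/(570) = -0.01436, so d_i = -69.61 cm.
m = −d_i/d_o = +0.1221.
|h_i| = |m|·h_o = 0.1221 × 3.0 = 0.366 cm. The image is virtual, upright and reduced, on the same side as the object.

0.366 cm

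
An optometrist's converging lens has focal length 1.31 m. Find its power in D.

P = +0.763 D

P = 1/f = 1/(1.31 m) = +0.763 D.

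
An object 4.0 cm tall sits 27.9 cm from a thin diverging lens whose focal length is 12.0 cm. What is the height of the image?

1.20 cm

For a diverging lens, f = -12.0 cm.
1/d_i = 1/f − 1/d_o = 1/(-12.00) − 1/(27.9) = -0.1192, so d_i = -8.391 cm.
m = −d_i/d_o = +0.3008.
|h_i| = |m|·h_o = 0.3008 × 4.0 = 1.20 cm. The image is virtual, upright and reduced, on the same side as the object.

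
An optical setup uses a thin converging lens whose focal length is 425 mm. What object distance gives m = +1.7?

175 mm

m = −d_i/d_o ⇒ d_i = −m·d_o.
1/f = 1/d_o + 1/d_i = 1/d_o − 1/(m·d_o) = (1 − 1/m)/d_o, so d_o = f(1 − 1/m) = (425.0)(1 − 1/(+1.7)) = 175 mm.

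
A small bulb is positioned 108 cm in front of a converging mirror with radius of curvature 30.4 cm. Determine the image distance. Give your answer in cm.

17.7 cm

f = R/2 = 30.4/2 = 15.20 cm.
Mirror equation: 1/v = 1/f − 1/u = 1/(15.20) − 1/(108) = 0.06579 − 0.009259 = 0.05653, so v = 17.7 cm.
The image is real, inverted and reduced, in front of the mirror.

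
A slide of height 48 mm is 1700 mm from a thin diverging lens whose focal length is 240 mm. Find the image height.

For a diverging lens, f = -240 mm.
1/d_i = 1/f − 1/d_o = 1/(-240.0) − 1/(1700) = -0.004755, so d_i = -210.3 mm.
m = −d_i/d_o = +0.1237.
|h_i| = |m|·h_o = 0.1237 × 48 = 5.94 mm. The image is virtual, upright and reduced, on the same side as the object.

5.94 mm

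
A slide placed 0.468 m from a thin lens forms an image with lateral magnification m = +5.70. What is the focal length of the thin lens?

f = 0.568 m (converging)

m = −d_i/d_o ⇒ d_i = −m·d_o = −(+5.70)·(0.468) = -2.668 m.
1/f = 1/d_o + 1/d_i = 1/(0.468) + 1/(-2.668) = 1.762, so f = 0.568 m.
Since f is positive, the thin lens is converging.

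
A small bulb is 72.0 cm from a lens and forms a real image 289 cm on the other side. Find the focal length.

Real image ⇒ d_i = +289 cm.
1/f = 1/d_o + 1/d_i = 1/(72.0) + 1/(289) = 0.01735, so f = 57.6 cm.
Since f is positive, the lens is converging.

f = 57.6 cm (converging)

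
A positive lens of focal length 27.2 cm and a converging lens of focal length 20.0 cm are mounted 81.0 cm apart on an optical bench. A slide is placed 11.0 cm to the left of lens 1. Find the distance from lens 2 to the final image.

25.0 cm

Lens 1: 1/d_i1 = 1/f₁ − 1/d_o1 = 1/(27.2) − 1/(11.0) = -0.05414, so d_i1 = -18.47 cm.
The intermediate image is 18.47 cm to the left of lens 1 (virtual), which is 81.0 − (-18.47) = 99.47 cm to the left of lens 2, so d_o2 = +99.47 cm.
Lens 2: 1/d_i2 = 1/f₂ − 1/d_o2 = 1/(20.0) − 1/(99.47) = 0.03995, so d_i2 = 25.0 cm.
The final image is real, 25.0 cm to the right of lens 2 (overall magnification ≈ -0.42).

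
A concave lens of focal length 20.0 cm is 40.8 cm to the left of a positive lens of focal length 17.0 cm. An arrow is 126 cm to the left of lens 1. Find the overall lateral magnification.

m = -0.0567

f₁ = −20.0 cm (diverging).
Lens 1: 1/d_i1 = 1/(-20.0) − 1/(126) = -0.05794, so d_i1 = -17.26 cm; m₁ = −d_i1/d_o1 = +0.1370.
d_o2 = 40.8 − (-17.26) = 58.06 cm.
Lens 2: 1/d_i2 = 1/(17.0) − 1/(58.06) = 0.04160, so d_i2 = 24.04 cm; m₂ = −d_i2/d_o2 = -0.4140.
m = m₁·m₂ = (+0.1370)(-0.4140) = -0.0567.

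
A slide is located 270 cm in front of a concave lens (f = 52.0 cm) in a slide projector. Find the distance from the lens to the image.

For a concave lens, f = -52.0 cm.
Thin-lens equation: 1/q = 1/f − 1/p = 1/(-52.00) − 1/(270) = -0.01923 − 0.003704 = -0.02293, so q = -43.6 cm.
The image is virtual, upright and reduced, on the same side as the object.

43.6 cm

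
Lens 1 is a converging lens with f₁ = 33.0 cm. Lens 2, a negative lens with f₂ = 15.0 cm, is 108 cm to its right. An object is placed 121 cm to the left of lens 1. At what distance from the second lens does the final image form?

Lens 1: 1/d_i1 = 1/f₁ − 1/d_o1 = 1/(33.0) − 1/(121) = 0.02204, so d_i1 = 45.38 cm.
The intermediate image is 45.38 cm to the right of lens 1, which is 108 − (45.38) = 62.62 cm to the left of lens 2, so d_o2 = +62.62 cm.
Lens 2 is diverging, so f₂ = −15.0 cm.
Lens 2: 1/d_i2 = 1/f₂ − 1/d_o2 = 1/(-15.0) − 1/(62.62) = -0.08264, so d_i2 = -12.1 cm.
The final image is virtual, 12.1 cm to the left of lens 2 (overall magnification ≈ -0.072).

12.1 cm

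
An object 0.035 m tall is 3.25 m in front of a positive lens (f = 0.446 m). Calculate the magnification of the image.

1/d_i = 1/f − 1/d_o = 1/(0.4460) − 1/(3.25) = 1.934, so d_i = 0.5169 m.
m = −d_i/d_o = −(0.5169)/(3.25) = -0.159.
The image is real, inverted and reduced, on the far side of the lens.

m = -0.159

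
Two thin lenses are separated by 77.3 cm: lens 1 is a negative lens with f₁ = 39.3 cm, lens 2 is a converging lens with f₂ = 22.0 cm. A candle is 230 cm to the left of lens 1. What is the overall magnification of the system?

m = -0.0361

f₁ = −39.3 cm (diverging).
Lens 1: 1/d_i1 = 1/(-39.3) − 1/(230) = -0.02979, so d_i1 = -33.56 cm; m₁ = −d_i1/d_o1 = +0.1459.
d_o2 = 77.3 − (-33.56) = 110.9 cm.
Lens 2: 1/d_i2 = 1/(22.0) − 1/(110.9) = 0.03644, so d_i2 = 27.44 cm; m₂ = −d_i2/d_o2 = -0.2475.
m = m₁·m₂ = (+0.1459)(-0.2475) = -0.0361.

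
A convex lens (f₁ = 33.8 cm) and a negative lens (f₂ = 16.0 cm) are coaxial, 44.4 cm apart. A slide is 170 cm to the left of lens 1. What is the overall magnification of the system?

Lens 1: 1/d_i1 = 1/(33.8) − 1/(170) = 0.02370, so d_i1 = 42.19 cm; m₁ = −d_i1/d_o1 = -0.2482.
d_o2 = 44.4 − (42.19) = 2.210 cm.
f₂ = −16.0 cm (diverging).
Lens 2: 1/d_i2 = 1/(-16.0) − 1/(2.210) = -0.5150, so d_i2 = -1.942 cm; m₂ = −d_i2/d_o2 = +0.8786.
m = m₁·m₂ = (-0.2482)(+0.8786) = -0.218.

m = -0.218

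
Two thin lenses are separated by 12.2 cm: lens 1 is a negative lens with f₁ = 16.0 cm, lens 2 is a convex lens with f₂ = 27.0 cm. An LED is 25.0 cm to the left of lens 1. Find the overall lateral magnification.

f₁ = −16.0 cm (diverging).
Lens 1: 1/d_i1 = 1/(-16.0) − 1/(25.0) = -0.1025, so d_i1 = -9.756 cm; m₁ = −d_i1/d_o1 = +0.3902.
d_o2 = 12.2 − (-9.756) = 21.96 cm.
Lens 2: 1/d_i2 = 1/(27.0) − 1/(21.96) = -0.008500, so d_i2 = -117.6 cm; m₂ = −d_i2/d_o2 = +5.357.
m = m₁·m₂ = (+0.3902)(+5.357) = +2.09.

m = +2.09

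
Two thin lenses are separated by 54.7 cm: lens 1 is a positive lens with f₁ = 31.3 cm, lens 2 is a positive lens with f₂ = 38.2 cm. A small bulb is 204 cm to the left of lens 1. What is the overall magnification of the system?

m = -0.338

Lens 1: 1/d_i1 = 1/(31.3) − 1/(204) = 0.02705, so d_i1 = 36.97 cm; m₁ = −d_i1/d_o1 = -0.1812.
d_o2 = 54.7 − (36.97) = 17.73 cm.
Lens 2: 1/d_i2 = 1/(38.2) − 1/(17.73) = -0.03022, so d_i2 = -33.09 cm; m₂ = −d_i2/d_o2 = +1.866.
m = m₁·m₂ = (-0.1812)(+1.866) = -0.338.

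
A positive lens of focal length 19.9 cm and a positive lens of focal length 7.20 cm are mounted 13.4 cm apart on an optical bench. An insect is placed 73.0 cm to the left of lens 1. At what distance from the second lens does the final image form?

4.75 cm

Lens 1: 1/d_i1 = 1/f₁ − 1/d_o1 = 1/(19.9) − 1/(73.0) = 0.03655, so d_i1 = 27.36 cm.
The intermediate image is 27.36 cm to the right of lens 1, which lies 13.96 cm to the right of lens 2 — a virtual object — so d_o2 = −13.96 cm.
Lens 2: 1/d_i2 = 1/f₂ − 1/d_o2 = 1/(7.20) − 1/(-13.96) = 0.2105, so d_i2 = 4.75 cm.
The final image is real, 4.75 cm to the right of lens 2 (overall magnification ≈ -0.13).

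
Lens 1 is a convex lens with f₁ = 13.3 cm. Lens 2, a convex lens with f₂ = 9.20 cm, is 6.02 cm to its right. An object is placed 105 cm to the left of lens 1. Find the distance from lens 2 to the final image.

4.60 cm

Lens 1: 1/d_i1 = 1/f₁ − 1/d_o1 = 1/(13.3) − 1/(105) = 0.06566, so d_i1 = 15.23 cm.
The intermediate image is 15.23 cm to the right of lens 1, which lies 9.210 cm to the right of lens 2 — a virtual object — so d_o2 = −9.210 cm.
Lens 2: 1/d_i2 = 1/f₂ − 1/d_o2 = 1/(9.20) − 1/(-9.210) = 0.2173, so d_i2 = 4.60 cm.
The final image is real, 4.60 cm to the right of lens 2 (overall magnification ≈ -0.072).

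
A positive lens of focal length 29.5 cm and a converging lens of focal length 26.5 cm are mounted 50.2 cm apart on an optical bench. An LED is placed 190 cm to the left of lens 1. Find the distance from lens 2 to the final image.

Lens 1: 1/d_i1 = 1/f₁ − 1/d_o1 = 1/(29.5) − 1/(190) = 0.02864, so d_i1 = 34.92 cm.
The intermediate image is 34.92 cm to the right of lens 1, which is 50.2 − (34.92) = 15.28 cm to the left of lens 2, so d_o2 = +15.28 cm.
Lens 2: 1/d_i2 = 1/f₂ − 1/d_o2 = 1/(26.5) − 1/(15.28) = -0.02771, so d_i2 = -36.1 cm.
The final image is virtual, 36.1 cm to the left of lens 2 (overall magnification ≈ -0.43).

36.1 cm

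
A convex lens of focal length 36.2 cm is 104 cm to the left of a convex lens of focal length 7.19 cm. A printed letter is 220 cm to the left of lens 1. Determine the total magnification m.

m = +0.0265

Lens 1: 1/d_i1 = 1/(36.2) − 1/(220) = 0.02308, so d_i1 = 43.33 cm; m₁ = −d_i1/d_o1 = -0.1970.
d_o2 = 104 − (43.33) = 60.67 cm.
Lens 2: 1/d_i2 = 1/(7.19) − 1/(60.67) = 0.1226, so d_i2 = 8.157 cm; m₂ = −d_i2/d_o2 = -0.1344.
m = m₁·m₂ = (-0.1970)(-0.1344) = +0.0265.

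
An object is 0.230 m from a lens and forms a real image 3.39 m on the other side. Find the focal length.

f = 0.215 m (converging)

Real image ⇒ d_i = +3.39 m.
1/f = 1/d_o + 1/d_i = 1/(0.230) + 1/(3.39) = 4.643, so f = 0.215 m.
Since f is positive, the lens is converging.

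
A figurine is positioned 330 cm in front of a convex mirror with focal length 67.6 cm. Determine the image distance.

56.1 cm

For a convex mirror, f = -67.6 cm.
Mirror equation: 1/q = 1/f − 1/p = 1/(-67.60) − 1/(330) = -0.01479 − 0.003030 = -0.01782, so q = -56.1 cm.
The image is virtual, upright and reduced, behind the mirror.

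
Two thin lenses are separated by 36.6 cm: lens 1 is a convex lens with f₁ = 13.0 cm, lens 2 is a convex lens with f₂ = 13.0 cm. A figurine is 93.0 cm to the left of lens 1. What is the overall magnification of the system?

Lens 1: 1/d_i1 = 1/(13.0) − 1/(93.0) = 0.06617, so d_i1 = 15.11 cm; m₁ = −d_i1/d_o1 = -0.1625.
d_o2 = 36.6 − (15.11) = 21.49 cm.
Lens 2: 1/d_i2 = 1/(13.0) − 1/(21.49) = 0.03039, so d_i2 = 32.91 cm; m₂ = −d_i2/d_o2 = -1.531.
m = m₁·m₂ = (-0.1625)(-1.531) = +0.249.

m = +0.249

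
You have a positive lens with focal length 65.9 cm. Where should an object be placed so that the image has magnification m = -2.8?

89.4 cm

m = −d_i/d_o ⇒ d_i = −m·d_o.
1/f = 1/d_o + 1/d_i = 1/d_o − 1/(m·d_o) = (1 − 1/m)/d_o, so d_o = f(1 − 1/m) = (65.90)(1 − 1/(-2.8)) = 89.4 cm.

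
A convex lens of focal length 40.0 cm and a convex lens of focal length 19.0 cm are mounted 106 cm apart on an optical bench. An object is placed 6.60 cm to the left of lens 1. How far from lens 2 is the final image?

22.8 cm

Lens 1: 1/d_i1 = 1/f₁ − 1/d_o1 = 1/(40.0) − 1/(6.60) = -0.1265, so d_i1 = -7.904 cm.
The intermediate image is 7.904 cm to the left of lens 1 (virtual), which is 106 − (-7.904) = 113.9 cm to the left of lens 2, so d_o2 = +113.9 cm.
Lens 2: 1/d_i2 = 1/f₂ − 1/d_o2 = 1/(19.0) − 1/(113.9) = 0.04385, so d_i2 = 22.8 cm.
The final image is real, 22.8 cm to the right of lens 2 (overall magnification ≈ -0.24).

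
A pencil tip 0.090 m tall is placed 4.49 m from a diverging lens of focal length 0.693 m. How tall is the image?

0.0120 m

For a diverging lens, f = -0.693 m.
1/d_i = 1/f − 1/d_o = 1/(-0.6930) − 1/(4.49) = -1.666, so d_i = -0.6003 m.
m = −d_i/d_o = +0.1337.
|h_i| = |m|·h_o = 0.1337 × 0.090 = 0.0120 m. The image is virtual, upright and reduced, on the same side as the object.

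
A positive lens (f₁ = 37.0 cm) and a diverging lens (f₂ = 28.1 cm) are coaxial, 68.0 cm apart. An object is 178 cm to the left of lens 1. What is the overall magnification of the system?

m = -0.149

Lens 1: 1/d_i1 = 1/(37.0) − 1/(178) = 0.02141, so d_i1 = 46.71 cm; m₁ = −d_i1/d_o1 = -0.2624.
d_o2 = 68.0 − (46.71) = 21.29 cm.
f₂ = −28.1 cm (diverging).
Lens 2: 1/d_i2 = 1/(-28.1) − 1/(21.29) = -0.08256, so d_i2 = -12.11 cm; m₂ = −d_i2/d_o2 = +0.5689.
m = m₁·m₂ = (-0.2624)(+0.5689) = -0.149.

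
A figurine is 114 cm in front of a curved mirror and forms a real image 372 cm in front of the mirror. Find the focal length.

f = 87.3 cm (concave)

Real image ⇒ d_i = +372 cm.
1/f = 1/d_o + 1/d_i = 1/(114) + 1/(372) = 0.01146, so f = 87.3 cm.
Since f is positive, the curved mirror is concave.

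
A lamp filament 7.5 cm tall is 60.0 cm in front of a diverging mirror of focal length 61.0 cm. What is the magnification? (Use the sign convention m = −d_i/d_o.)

For a diverging mirror, f = -61.0 cm.
1/d_i = 1/f − 1/d_o = 1/(-61.00) − 1/(60.0) = -0.03306, so d_i = -30.25 cm.
m = −d_i/d_o = −(-30.25)/(60.0) = +0.504.
The image is virtual, upright and reduced, behind the mirror.

m = +0.504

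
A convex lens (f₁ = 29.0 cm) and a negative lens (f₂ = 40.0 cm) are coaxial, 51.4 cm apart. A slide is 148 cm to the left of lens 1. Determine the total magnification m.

Lens 1: 1/d_i1 = 1/(29.0) − 1/(148) = 0.02773, so d_i1 = 36.07 cm; m₁ = −d_i1/d_o1 = -0.2437.
d_o2 = 51.4 − (36.07) = 15.33 cm.
f₂ = −40.0 cm (diverging).
Lens 2: 1/d_i2 = 1/(-40.0) − 1/(15.33) = -0.09023, so d_i2 = -11.08 cm; m₂ = −d_i2/d_o2 = +0.7229.
m = m₁·m₂ = (-0.2437)(+0.7229) = -0.176.

m = -0.176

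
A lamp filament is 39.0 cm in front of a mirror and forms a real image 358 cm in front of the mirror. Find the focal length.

f = 35.2 cm (concave)

Real image ⇒ d_i = +358 cm.
1/f = 1/d_o + 1/d_i = 1/(39.0) + 1/(358) = 0.02843, so f = 35.2 cm.
Since f is positive, the mirror is concave.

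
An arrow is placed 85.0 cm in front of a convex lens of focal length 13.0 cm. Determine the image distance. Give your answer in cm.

15.3 cm

Lens equation: 1/d_i = 1/f − 1/d_o = 1/(13.00) − 1/(85.0) = 0.07692 − 0.01176 = 0.06516, so d_i = 15.3 cm.
The image is real, inverted and reduced, on the far side of the lens.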